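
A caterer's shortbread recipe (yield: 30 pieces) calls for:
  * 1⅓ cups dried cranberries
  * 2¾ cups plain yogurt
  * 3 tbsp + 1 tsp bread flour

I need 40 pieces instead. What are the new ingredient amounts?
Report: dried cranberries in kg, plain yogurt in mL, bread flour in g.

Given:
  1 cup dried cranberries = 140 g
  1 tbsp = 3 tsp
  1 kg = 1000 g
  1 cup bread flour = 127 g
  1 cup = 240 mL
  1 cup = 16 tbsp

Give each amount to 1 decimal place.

dried cranberries: 0.2 kg; plain yogurt: 880.0 mL; bread flour: 35.3 g

Scaling factor: 40/30 = 4/3.
dried cranberries: 4/3 cup × 4/3 × 140 g/cup ÷ 1000 g/kg ≈ 0.2 kg
plain yogurt: 2.75 cup × 4/3 × 240 mL/cup = 880.0 mL
bread flour: (3 tbsp + 1 tsp = 10/3 tbsp) × 4/3 ÷ 16 tbsp/cup × 127 g/cup ≈ 35.3 g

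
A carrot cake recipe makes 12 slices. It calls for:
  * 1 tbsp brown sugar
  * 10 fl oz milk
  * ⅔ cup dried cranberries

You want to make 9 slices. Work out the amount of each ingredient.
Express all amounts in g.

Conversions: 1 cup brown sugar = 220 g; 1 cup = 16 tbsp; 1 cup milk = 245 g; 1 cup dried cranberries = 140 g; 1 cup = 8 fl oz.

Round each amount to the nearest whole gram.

Scaling factor: 9/12 = 3/4 = 0.75.
brown sugar: 1 tbsp × 3/4 ÷ 16 tbsp/cup × 220 g/cup ≈ 10 g
milk: 10 fl oz × 3/4 ÷ 8 fl oz/cup × 245 g/cup ≈ 230 g
dried cranberries: 2/3 cup × 3/4 × 140 g/cup = 70 g

brown sugar: 10 g; milk: 230 g; dried cranberries: 70 g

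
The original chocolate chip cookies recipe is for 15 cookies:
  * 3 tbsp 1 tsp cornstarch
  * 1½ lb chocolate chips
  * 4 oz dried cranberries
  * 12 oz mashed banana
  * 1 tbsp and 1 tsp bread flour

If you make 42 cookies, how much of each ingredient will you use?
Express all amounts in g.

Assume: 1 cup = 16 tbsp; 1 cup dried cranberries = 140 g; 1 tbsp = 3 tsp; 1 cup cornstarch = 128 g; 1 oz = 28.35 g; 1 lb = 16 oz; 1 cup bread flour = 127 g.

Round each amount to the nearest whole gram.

Scaling factor: 42/15 = 14/5 = 2.8.
cornstarch: (3 tbsp + 1 tsp = 10/3 tbsp) × 14/5 ÷ 16 tbsp/cup × 128 g/cup ≈ 75 g
chocolate chips: 1.5 lb × 14/5 × 16 oz/lb × 28.35 g/oz ≈ 1905 g
dried cranberries: 4 oz × 14/5 × 28.35 g/oz ≈ 318 g
mashed banana: 12 oz × 14/5 × 28.35 g/oz ≈ 953 g
bread flour: (1 tbsp + 1 tsp = 4/3 tbsp) × 14/5 ÷ 16 tbsp/cup × 127 g/cup ≈ 30 g

cornstarch: 75 g; chocolate chips: 1905 g; dried cranberries: 318 g; mashed banana: 953 g; bread flour: 30 g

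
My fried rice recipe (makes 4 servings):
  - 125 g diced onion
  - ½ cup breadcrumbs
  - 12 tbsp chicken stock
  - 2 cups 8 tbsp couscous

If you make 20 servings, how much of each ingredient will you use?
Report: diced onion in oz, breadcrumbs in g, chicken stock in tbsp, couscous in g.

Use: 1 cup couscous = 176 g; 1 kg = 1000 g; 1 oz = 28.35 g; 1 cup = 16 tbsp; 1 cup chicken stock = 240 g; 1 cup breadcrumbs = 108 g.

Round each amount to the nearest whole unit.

diced onion: 22 oz; breadcrumbs: 270 g; chicken stock: 60 tbsp; couscous: 2200 g

Scaling factor: 20/4 = 5.
diced onion: 125 g × 5 ÷ 28.35 g/oz ≈ 22 oz
breadcrumbs: 0.5 cup × 5 × 108 g/cup = 270 g
chicken stock: 12 tbsp × 5 = 60 tbsp
couscous: (2 cup + 8 tbsp = 2.5 cup) × 5 × 176 g/cup = 2200 g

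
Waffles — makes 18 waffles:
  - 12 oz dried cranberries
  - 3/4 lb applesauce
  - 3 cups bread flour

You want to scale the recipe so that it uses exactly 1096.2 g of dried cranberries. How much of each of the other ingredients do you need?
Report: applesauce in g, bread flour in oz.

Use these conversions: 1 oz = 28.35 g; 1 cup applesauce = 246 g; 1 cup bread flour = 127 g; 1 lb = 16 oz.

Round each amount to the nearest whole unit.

The original recipe has 340.2 g of dried cranberries, so the scaling factor is 1096.2 ÷ 340.2 = 29/9.
applesauce: 0.75 lb × 29/9 × 16 oz/lb × 28.35 g/oz ≈ 1096 g
bread flour: 3 cup × 29/9 × 127 g/cup ÷ 28.35 g/oz ≈ 43 oz

applesauce: 1096 g; bread flour: 43 oz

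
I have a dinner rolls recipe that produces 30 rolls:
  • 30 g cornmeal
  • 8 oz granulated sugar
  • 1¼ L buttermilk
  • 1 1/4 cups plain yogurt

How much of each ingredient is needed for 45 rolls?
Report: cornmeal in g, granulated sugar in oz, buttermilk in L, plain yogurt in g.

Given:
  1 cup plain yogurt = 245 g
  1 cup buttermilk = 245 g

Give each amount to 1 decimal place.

Scaling factor: 45/30 = 3/2 = 1.5.
cornmeal: 30 g × 3/2 = 45.0 g
granulated sugar: 8 oz × 3/2 = 12.0 oz
buttermilk: 1.25 L × 3/2 ≈ 1.9 L
plain yogurt: 1.25 cup × 3/2 × 245 g/cup ≈ 459.4 g

cornmeal: 45.0 g; granulated sugar: 12.0 oz; buttermilk: 1.9 L; plain yogurt: 459.4 g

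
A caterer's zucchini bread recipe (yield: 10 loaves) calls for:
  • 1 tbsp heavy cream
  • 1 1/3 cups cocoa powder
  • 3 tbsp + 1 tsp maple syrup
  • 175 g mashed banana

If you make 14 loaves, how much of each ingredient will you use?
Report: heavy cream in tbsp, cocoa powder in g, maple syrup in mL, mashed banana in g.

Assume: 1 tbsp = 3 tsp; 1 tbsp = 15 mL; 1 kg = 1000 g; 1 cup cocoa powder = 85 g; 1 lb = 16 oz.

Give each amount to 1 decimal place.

Scaling factor: 14/10 = 7/5 = 1.4.
heavy cream: 1 tbsp × 7/5 = 1.4 tbsp
cocoa powder: 4/3 cup × 7/5 × 85 g/cup ≈ 158.7 g
maple syrup: (3 tbsp + 1 tsp = 10/3 tbsp) × 7/5 × 15 mL/tbsp = 70.0 mL
mashed banana: 175 g × 7/5 = 245.0 g

heavy cream: 1.4 tbsp; cocoa powder: 158.7 g; maple syrup: 70.0 mL; mashed banana: 245.0 g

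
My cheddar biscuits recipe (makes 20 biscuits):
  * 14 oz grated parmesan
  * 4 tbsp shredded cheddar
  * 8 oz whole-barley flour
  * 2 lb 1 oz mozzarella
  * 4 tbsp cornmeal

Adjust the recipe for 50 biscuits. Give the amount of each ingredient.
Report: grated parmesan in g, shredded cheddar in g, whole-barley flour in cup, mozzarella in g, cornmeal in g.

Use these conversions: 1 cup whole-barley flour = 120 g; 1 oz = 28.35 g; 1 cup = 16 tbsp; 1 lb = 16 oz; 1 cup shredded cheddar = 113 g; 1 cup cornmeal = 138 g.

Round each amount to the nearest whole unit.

Scaling factor: 50/20 = 5/2 = 2.5.
grated parmesan: 14 oz × 5/2 × 28.35 g/oz ≈ 992 g
shredded cheddar: 4 tbsp × 5/2 ÷ 16 tbsp/cup × 113 g/cup ≈ 71 g
whole-barley flour: 8 oz × 5/2 × 28.35 g/oz ÷ 120 g/cup ≈ 5 cup
mozzarella: (2 lb + 1 oz = 2.0625 lb) × 5/2 × 16 oz/lb × 28.35 g/oz ≈ 2339 g
cornmeal: 4 tbsp × 5/2 ÷ 16 tbsp/cup × 138 g/cup ≈ 86 g

grated parmesan: 992 g; shredded cheddar: 71 g; whole-barley flour: 5 cup; mozzarella: 2339 g; cornmeal: 86 g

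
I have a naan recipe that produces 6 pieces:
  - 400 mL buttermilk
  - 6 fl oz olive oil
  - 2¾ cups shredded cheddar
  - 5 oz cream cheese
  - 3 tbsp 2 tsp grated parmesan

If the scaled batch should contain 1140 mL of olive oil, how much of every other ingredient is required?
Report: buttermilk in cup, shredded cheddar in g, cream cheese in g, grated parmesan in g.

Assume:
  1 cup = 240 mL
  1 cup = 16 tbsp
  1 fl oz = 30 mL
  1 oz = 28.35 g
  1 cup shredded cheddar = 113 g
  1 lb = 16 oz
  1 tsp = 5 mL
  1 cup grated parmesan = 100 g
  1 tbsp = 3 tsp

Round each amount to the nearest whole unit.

buttermilk: 11 cup; shredded cheddar: 1968 g; cream cheese: 898 g; grated parmesan: 145 g

The original recipe has 180 mL of olive oil, so the scaling factor is 1140 ÷ 180 = 19/3.
buttermilk: 400 mL × 19/3 ÷ 240 mL/cup ≈ 11 cup
shredded cheddar: 2.75 cup × 19/3 × 113 g/cup ≈ 1968 g
cream cheese: 5 oz × 19/3 × 28.35 g/oz ≈ 898 g
grated parmesan: (3 tbsp + 2 tsp = 11/3 tbsp) × 19/3 ÷ 16 tbsp/cup × 100 g/cup ≈ 145 g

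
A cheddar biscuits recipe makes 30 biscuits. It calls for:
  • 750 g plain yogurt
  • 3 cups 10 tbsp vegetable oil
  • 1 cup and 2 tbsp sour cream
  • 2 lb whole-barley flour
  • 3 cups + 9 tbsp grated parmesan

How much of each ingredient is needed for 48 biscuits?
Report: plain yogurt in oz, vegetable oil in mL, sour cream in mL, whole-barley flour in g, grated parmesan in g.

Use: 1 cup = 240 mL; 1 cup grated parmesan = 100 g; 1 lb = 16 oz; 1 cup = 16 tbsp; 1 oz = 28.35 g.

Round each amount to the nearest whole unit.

plain yogurt: 42 oz; vegetable oil: 1392 mL; sour cream: 432 mL; whole-barley flour: 1452 g; grated parmesan: 570 g

Scaling factor: 48/30 = 8/5 = 1.6.
plain yogurt: 750 g × 8/5 ÷ 28.35 g/oz ≈ 42 oz
vegetable oil: (3 cup + 10 tbsp = 3.625 cup) × 8/5 × 240 mL/cup = 1392 mL
sour cream: (1 cup + 2 tbsp = 1.125 cup) × 8/5 × 240 mL/cup = 432 mL
whole-barley flour: 2 lb × 8/5 × 16 oz/lb × 28.35 g/oz ≈ 1452 g
grated parmesan: (3 cup + 9 tbsp = 3.5625 cup) × 8/5 × 100 g/cup = 570 g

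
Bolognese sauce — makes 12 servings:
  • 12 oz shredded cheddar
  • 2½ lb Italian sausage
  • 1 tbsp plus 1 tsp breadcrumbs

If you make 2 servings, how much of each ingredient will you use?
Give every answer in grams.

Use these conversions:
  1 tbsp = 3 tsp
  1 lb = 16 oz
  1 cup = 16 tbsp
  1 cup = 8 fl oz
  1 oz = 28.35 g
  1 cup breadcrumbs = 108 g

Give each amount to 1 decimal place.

shredded cheddar: 56.7 g; Italian sausage: 189.0 g; breadcrumbs: 1.5 g

Scaling factor: 2/12 = 1/6.
shredded cheddar: 12 oz × 1/6 × 28.35 g/oz = 56.7 g
Italian sausage: 2.5 lb × 1/6 × 16 oz/lb × 28.35 g/oz = 189.0 g
breadcrumbs: (1 tbsp + 1 tsp = 4/3 tbsp) × 1/6 ÷ 16 tbsp/cup × 108 g/cup = 1.5 g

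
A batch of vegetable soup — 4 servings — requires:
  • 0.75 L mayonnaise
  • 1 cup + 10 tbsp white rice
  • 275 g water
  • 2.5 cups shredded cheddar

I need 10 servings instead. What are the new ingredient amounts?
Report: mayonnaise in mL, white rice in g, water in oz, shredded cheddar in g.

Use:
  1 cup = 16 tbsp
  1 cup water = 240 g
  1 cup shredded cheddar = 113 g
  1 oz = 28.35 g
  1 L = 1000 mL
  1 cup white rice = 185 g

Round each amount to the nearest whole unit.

Scaling factor: 10/4 = 5/2 = 2.5.
mayonnaise: 0.75 L × 5/2 × 1000 mL/L = 1875 mL
white rice: (1 cup + 10 tbsp = 1.625 cup) × 5/2 × 185 g/cup ≈ 752 g
water: 275 g × 5/2 ÷ 28.35 g/oz ≈ 24 oz
shredded cheddar: 2.5 cup × 5/2 × 113 g/cup ≈ 706 g

mayonnaise: 1875 mL; white rice: 752 g; water: 24 oz; shredded cheddar: 706 g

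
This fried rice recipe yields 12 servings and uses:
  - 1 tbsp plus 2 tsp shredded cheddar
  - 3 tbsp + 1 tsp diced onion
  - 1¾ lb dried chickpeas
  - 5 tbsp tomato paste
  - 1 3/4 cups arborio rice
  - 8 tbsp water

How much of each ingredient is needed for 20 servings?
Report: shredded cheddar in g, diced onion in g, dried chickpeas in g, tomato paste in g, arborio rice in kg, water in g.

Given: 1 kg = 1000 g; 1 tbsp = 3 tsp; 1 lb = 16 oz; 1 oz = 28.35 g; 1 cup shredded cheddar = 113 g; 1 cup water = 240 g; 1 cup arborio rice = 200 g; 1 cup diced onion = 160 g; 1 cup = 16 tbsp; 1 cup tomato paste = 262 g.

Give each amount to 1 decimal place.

shredded cheddar: 19.6 g; diced onion: 55.6 g; dried chickpeas: 1323.0 g; tomato paste: 136.5 g; arborio rice: 0.6 kg; water: 200.0 g

Scaling factor: 20/12 = 5/3.
shredded cheddar: (1 tbsp + 2 tsp = 5/3 tbsp) × 5/3 ÷ 16 tbsp/cup × 113 g/cup ≈ 19.6 g
diced onion: (3 tbsp + 1 tsp = 10/3 tbsp) × 5/3 ÷ 16 tbsp/cup × 160 g/cup ≈ 55.6 g
dried chickpeas: 1.75 lb × 5/3 × 16 oz/lb × 28.35 g/oz = 1323.0 g
tomato paste: 5 tbsp × 5/3 ÷ 16 tbsp/cup × 262 g/cup ≈ 136.5 g
arborio rice: 1.75 cup × 5/3 × 200 g/cup ÷ 1000 g/kg ≈ 0.6 kg
water: 8 tbsp × 5/3 ÷ 16 tbsp/cup × 240 g/cup = 200.0 g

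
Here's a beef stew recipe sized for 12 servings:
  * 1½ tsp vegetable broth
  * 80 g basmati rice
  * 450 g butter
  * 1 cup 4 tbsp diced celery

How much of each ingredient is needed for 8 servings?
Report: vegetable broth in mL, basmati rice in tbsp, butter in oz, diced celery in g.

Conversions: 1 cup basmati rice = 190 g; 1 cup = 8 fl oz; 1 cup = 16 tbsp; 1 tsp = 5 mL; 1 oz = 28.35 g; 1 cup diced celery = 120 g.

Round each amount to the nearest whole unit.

vegetable broth: 5 mL; basmati rice: 4 tbsp; butter: 11 oz; diced celery: 100 g

Scaling factor: 8/12 = 2/3.
vegetable broth: 1.5 tsp × 2/3 × 5 mL/tsp = 5 mL
basmati rice: 80 g × 2/3 ÷ 190 g/cup × 16 tbsp/cup ≈ 4 tbsp
butter: 450 g × 2/3 ÷ 28.35 g/oz ≈ 11 oz
diced celery: (1 cup + 4 tbsp = 1.25 cup) × 2/3 × 120 g/cup = 100 g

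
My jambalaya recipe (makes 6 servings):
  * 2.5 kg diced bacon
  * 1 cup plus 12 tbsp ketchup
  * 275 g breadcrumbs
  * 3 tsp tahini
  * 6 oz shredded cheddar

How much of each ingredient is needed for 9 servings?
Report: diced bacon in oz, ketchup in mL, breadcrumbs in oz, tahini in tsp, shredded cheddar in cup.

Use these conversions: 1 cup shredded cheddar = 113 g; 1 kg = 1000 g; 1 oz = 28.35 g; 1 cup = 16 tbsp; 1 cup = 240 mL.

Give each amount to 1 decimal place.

diced bacon: 132.3 oz; ketchup: 630.0 mL; breadcrumbs: 14.6 oz; tahini: 4.5 tsp; shredded cheddar: 2.3 cup

Scaling factor: 9/6 = 3/2 = 1.5.
diced bacon: 2.5 kg × 3/2 × 1000 g/kg ÷ 28.35 g/oz ≈ 132.3 oz
ketchup: (1 cup + 12 tbsp = 1.75 cup) × 3/2 × 240 mL/cup = 630.0 mL
breadcrumbs: 275 g × 3/2 ÷ 28.35 g/oz ≈ 14.6 oz
tahini: 3 tsp × 3/2 = 4.5 tsp
shredded cheddar: 6 oz × 3/2 × 28.35 g/oz ÷ 113 g/cup ≈ 2.3 cup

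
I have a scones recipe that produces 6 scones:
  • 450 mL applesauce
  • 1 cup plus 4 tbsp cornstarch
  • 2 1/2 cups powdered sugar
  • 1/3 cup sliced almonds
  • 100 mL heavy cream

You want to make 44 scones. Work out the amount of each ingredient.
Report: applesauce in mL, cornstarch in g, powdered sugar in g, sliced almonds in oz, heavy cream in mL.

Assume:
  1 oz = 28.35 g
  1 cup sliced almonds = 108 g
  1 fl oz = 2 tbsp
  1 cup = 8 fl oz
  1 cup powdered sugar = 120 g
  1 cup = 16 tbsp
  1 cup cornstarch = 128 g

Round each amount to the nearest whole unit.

applesauce: 3300 mL; cornstarch: 1173 g; powdered sugar: 2200 g; sliced almonds: 9 oz; heavy cream: 733 mL

Scaling factor: 44/6 = 22/3.
applesauce: 450 mL × 22/3 = 3300 mL
cornstarch: (1 cup + 4 tbsp = 1.25 cup) × 22/3 × 128 g/cup ≈ 1173 g
powdered sugar: 2.5 cup × 22/3 × 120 g/cup = 2200 g
sliced almonds: 1/3 cup × 22/3 × 108 g/cup ÷ 28.35 g/oz ≈ 9 oz
heavy cream: 100 mL × 22/3 ≈ 733 mL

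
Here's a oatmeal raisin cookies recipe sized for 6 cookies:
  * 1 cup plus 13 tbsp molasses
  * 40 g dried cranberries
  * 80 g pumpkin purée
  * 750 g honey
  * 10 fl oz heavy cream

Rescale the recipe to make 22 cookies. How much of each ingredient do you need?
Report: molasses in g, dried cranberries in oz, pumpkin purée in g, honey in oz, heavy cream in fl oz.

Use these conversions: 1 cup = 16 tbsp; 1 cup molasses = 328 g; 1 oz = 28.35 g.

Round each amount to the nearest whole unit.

molasses: 2180 g; dried cranberries: 5 oz; pumpkin purée: 293 g; honey: 97 oz; heavy cream: 37 fl oz

Scaling factor: 22/6 = 11/3.
molasses: (1 cup + 13 tbsp = 1.8125 cup) × 11/3 × 328 g/cup ≈ 2180 g
dried cranberries: 40 g × 11/3 ÷ 28.35 g/oz ≈ 5 oz
pumpkin purée: 80 g × 11/3 ≈ 293 g
honey: 750 g × 11/3 ÷ 28.35 g/oz ≈ 97 oz
heavy cream: 10 fl oz × 11/3 ≈ 37 fl oz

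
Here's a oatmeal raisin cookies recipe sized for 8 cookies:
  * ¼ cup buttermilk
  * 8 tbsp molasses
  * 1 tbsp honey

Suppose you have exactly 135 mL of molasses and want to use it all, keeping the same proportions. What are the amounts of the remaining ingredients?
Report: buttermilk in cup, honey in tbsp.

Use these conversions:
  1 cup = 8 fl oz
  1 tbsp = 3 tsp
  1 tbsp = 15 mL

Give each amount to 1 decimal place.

buttermilk: 0.3 cup; honey: 1.1 tbsp

The original recipe has 120 mL of molasses, so the scaling factor is 135 ÷ 120 = 9/8 = 1.125.
buttermilk: 0.25 cup × 9/8 ≈ 0.3 cup
honey: 1 tbsp × 9/8 ≈ 1.1 tbsp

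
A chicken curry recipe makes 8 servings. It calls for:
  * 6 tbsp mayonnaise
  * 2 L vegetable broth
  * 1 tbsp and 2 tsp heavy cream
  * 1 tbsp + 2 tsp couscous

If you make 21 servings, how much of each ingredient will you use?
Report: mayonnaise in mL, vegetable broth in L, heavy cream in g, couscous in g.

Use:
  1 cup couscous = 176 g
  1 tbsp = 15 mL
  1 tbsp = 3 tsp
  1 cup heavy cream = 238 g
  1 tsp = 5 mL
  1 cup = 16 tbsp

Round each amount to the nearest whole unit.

Scaling factor: 21/8 = 2.625.
mayonnaise: 6 tbsp × 21/8 × 15 mL/tbsp ≈ 236 mL
vegetable broth: 2 L × 21/8 ≈ 5 L
heavy cream: (1 tbsp + 2 tsp = 5/3 tbsp) × 21/8 ÷ 16 tbsp/cup × 238 g/cup ≈ 65 g
couscous: (1 tbsp + 2 tsp = 5/3 tbsp) × 21/8 ÷ 16 tbsp/cup × 176 g/cup ≈ 48 g

mayonnaise: 236 mL; vegetable broth: 5 L; heavy cream: 65 g; couscous: 48 g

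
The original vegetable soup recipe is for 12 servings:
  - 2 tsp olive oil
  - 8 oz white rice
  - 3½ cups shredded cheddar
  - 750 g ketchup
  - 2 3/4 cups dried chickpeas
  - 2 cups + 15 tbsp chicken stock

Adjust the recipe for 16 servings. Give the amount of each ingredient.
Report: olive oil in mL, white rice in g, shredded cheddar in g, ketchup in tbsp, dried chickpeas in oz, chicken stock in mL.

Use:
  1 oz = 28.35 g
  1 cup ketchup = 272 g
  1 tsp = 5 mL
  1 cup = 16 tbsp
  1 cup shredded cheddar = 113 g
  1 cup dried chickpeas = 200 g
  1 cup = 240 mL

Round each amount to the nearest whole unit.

Scaling factor: 16/12 = 4/3.
olive oil: 2 tsp × 4/3 × 5 mL/tsp ≈ 13 mL
white rice: 8 oz × 4/3 × 28.35 g/oz ≈ 302 g
shredded cheddar: 3.5 cup × 4/3 × 113 g/cup ≈ 527 g
ketchup: 750 g × 4/3 ÷ 272 g/cup × 16 tbsp/cup ≈ 59 tbsp
dried chickpeas: 2.75 cup × 4/3 × 200 g/cup ÷ 28.35 g/oz ≈ 26 oz
chicken stock: (2 cup + 15 tbsp = 2.9375 cup) × 4/3 × 240 mL/cup = 940 mL

olive oil: 13 mL; white rice: 302 g; shredded cheddar: 527 g; ketchup: 59 tbsp; dried chickpeas: 26 oz; chicken stock: 940 mL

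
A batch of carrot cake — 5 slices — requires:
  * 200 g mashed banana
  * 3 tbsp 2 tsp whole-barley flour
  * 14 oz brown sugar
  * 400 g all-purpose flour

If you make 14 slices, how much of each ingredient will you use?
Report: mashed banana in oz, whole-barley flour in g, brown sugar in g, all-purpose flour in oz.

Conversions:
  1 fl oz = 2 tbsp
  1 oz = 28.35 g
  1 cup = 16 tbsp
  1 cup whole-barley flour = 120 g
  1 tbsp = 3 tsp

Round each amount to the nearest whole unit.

Scaling factor: 14/5 = 2.8.
mashed banana: 200 g × 14/5 ÷ 28.35 g/oz ≈ 20 oz
whole-barley flour: (3 tbsp + 2 tsp = 11/3 tbsp) × 14/5 ÷ 16 tbsp/cup × 120 g/cup = 77 g
brown sugar: 14 oz × 14/5 × 28.35 g/oz ≈ 1111 g
all-purpose flour: 400 g × 14/5 ÷ 28.35 g/oz ≈ 40 oz

mashed banana: 20 oz; whole-barley flour: 77 g; brown sugar: 1111 g; all-purpose flour: 40 oz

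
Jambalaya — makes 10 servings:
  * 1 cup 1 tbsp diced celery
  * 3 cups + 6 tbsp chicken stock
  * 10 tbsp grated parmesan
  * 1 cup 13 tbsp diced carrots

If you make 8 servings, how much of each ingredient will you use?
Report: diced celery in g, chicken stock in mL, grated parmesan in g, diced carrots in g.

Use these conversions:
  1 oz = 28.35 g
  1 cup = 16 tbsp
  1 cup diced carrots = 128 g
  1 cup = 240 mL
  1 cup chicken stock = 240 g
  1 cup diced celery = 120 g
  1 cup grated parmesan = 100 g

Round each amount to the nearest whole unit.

Scaling factor: 8/10 = 4/5 = 0.8.
diced celery: (1 cup + 1 tbsp = 1.0625 cup) × 4/5 × 120 g/cup = 102 g
chicken stock: (3 cup + 6 tbsp = 3.375 cup) × 4/5 × 240 mL/cup = 648 mL
grated parmesan: 10 tbsp × 4/5 ÷ 16 tbsp/cup × 100 g/cup = 50 g
diced carrots: (1 cup + 13 tbsp = 1.8125 cup) × 4/5 × 128 g/cup ≈ 186 g

diced celery: 102 g; chicken stock: 648 mL; grated parmesan: 50 g; diced carrots: 186 g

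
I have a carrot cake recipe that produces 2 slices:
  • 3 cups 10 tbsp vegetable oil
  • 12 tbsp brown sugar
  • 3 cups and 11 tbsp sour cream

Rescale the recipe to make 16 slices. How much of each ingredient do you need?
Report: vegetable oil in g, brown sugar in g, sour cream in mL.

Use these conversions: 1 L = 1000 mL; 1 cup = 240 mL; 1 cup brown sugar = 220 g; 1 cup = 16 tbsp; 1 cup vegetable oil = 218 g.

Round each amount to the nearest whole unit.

vegetable oil: 6322 g; brown sugar: 1320 g; sour cream: 7080 mL

Scaling factor: 16/2 = 8.
vegetable oil: (3 cup + 10 tbsp = 3.625 cup) × 8 × 218 g/cup = 6322 g
brown sugar: 12 tbsp × 8 ÷ 16 tbsp/cup × 220 g/cup = 1320 g
sour cream: (3 cup + 11 tbsp = 3.6875 cup) × 8 × 240 mL/cup = 7080 mL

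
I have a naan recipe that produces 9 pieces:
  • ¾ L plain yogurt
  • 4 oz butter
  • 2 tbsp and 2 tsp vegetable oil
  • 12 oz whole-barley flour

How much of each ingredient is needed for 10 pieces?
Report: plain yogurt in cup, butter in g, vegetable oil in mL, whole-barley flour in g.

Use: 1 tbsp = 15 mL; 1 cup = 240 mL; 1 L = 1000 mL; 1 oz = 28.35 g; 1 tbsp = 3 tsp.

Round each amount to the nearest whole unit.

plain yogurt: 3 cup; butter: 126 g; vegetable oil: 44 mL; whole-barley flour: 378 g

Scaling factor: 10/9.
plain yogurt: 0.75 L × 10/9 × 1000 mL/L ÷ 240 mL/cup ≈ 3 cup
butter: 4 oz × 10/9 × 28.35 g/oz = 126 g
vegetable oil: (2 tbsp + 2 tsp = 8/3 tbsp) × 10/9 × 15 mL/tbsp ≈ 44 mL
whole-barley flour: 12 oz × 10/9 × 28.35 g/oz = 378 g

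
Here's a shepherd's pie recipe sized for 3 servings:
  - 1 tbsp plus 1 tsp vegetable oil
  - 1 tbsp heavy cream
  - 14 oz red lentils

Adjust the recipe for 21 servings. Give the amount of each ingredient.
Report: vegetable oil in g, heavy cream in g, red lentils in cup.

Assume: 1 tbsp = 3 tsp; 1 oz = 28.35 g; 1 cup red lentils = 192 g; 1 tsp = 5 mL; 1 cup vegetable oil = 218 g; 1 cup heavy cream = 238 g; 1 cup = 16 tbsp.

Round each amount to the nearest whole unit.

vegetable oil: 127 g; heavy cream: 104 g; red lentils: 14 cup

Scaling factor: 21/3 = 7.
vegetable oil: (1 tbsp + 1 tsp = 4/3 tbsp) × 7 ÷ 16 tbsp/cup × 218 g/cup ≈ 127 g
heavy cream: 1 tbsp × 7 ÷ 16 tbsp/cup × 238 g/cup ≈ 104 g
red lentils: 14 oz × 7 × 28.35 g/oz ÷ 192 g/cup ≈ 14 cup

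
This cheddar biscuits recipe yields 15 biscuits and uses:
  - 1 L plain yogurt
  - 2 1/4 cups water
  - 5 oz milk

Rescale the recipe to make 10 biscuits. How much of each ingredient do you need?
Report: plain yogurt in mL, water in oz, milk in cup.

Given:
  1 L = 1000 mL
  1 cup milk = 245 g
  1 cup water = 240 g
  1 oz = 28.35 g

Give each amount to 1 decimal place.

plain yogurt: 666.7 mL; water: 12.7 oz; milk: 0.4 cup

Scaling factor: 10/15 = 2/3.
plain yogurt: 1 L × 2/3 × 1000 mL/L ≈ 666.7 mL
water: 2.25 cup × 2/3 × 240 g/cup ÷ 28.35 g/oz ≈ 12.7 oz
milk: 5 oz × 2/3 × 28.35 g/oz ÷ 245 g/cup ≈ 0.4 cup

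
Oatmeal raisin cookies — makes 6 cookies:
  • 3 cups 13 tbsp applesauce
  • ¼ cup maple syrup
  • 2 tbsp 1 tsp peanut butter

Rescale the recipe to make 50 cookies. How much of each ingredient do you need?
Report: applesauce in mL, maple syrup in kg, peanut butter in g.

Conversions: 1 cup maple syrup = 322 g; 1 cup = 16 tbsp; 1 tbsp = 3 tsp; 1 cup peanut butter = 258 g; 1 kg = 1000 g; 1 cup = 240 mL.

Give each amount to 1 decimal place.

Scaling factor: 50/6 = 25/3.
applesauce: (3 cup + 13 tbsp = 3.8125 cup) × 25/3 × 240 mL/cup = 7625.0 mL
maple syrup: 0.25 cup × 25/3 × 322 g/cup ÷ 1000 g/kg ≈ 0.7 kg
peanut butter: (2 tbsp + 1 tsp = 7/3 tbsp) × 25/3 ÷ 16 tbsp/cup × 258 g/cup ≈ 313.5 g

applesauce: 7625.0 mL; maple syrup: 0.7 kg; peanut butter: 313.5 g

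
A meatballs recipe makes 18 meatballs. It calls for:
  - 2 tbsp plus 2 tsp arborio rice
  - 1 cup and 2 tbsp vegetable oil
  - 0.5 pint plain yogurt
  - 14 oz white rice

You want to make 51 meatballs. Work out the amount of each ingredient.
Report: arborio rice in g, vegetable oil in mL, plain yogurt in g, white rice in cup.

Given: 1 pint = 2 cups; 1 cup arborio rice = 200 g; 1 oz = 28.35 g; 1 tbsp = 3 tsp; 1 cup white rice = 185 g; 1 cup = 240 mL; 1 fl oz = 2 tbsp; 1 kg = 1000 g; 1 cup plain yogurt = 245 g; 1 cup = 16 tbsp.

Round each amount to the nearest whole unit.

arborio rice: 94 g; vegetable oil: 765 mL; plain yogurt: 694 g; white rice: 6 cup

Scaling factor: 51/18 = 17/6.
arborio rice: (2 tbsp + 2 tsp = 8/3 tbsp) × 17/6 ÷ 16 tbsp/cup × 200 g/cup ≈ 94 g
vegetable oil: (1 cup + 2 tbsp = 1.125 cup) × 17/6 × 240 mL/cup = 765 mL
plain yogurt: 0.5 pint × 17/6 × 2 cup/pint × 245 g/cup ≈ 694 g
white rice: 14 oz × 17/6 × 28.35 g/oz ÷ 185 g/cup ≈ 6 cup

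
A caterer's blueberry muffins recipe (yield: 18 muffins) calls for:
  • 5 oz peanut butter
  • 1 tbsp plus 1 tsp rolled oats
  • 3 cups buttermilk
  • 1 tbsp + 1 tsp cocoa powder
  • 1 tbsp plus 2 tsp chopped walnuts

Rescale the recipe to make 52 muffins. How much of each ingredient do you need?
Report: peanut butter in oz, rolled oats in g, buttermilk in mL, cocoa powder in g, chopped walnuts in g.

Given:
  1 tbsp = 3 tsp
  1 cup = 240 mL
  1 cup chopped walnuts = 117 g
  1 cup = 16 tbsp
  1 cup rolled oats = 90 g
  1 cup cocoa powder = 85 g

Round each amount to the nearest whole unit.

Scaling factor: 52/18 = 26/9.
peanut butter: 5 oz × 26/9 ≈ 14 oz
rolled oats: (1 tbsp + 1 tsp = 4/3 tbsp) × 26/9 ÷ 16 tbsp/cup × 90 g/cup ≈ 22 g
buttermilk: 3 cup × 26/9 × 240 mL/cup = 2080 mL
cocoa powder: (1 tbsp + 1 tsp = 4/3 tbsp) × 26/9 ÷ 16 tbsp/cup × 85 g/cup ≈ 20 g
chopped walnuts: (1 tbsp + 2 tsp = 5/3 tbsp) × 26/9 ÷ 16 tbsp/cup × 117 g/cup ≈ 35 g

peanut butter: 14 oz; rolled oats: 22 g; buttermilk: 2080 mL; cocoa powder: 20 g; chopped walnuts: 35 g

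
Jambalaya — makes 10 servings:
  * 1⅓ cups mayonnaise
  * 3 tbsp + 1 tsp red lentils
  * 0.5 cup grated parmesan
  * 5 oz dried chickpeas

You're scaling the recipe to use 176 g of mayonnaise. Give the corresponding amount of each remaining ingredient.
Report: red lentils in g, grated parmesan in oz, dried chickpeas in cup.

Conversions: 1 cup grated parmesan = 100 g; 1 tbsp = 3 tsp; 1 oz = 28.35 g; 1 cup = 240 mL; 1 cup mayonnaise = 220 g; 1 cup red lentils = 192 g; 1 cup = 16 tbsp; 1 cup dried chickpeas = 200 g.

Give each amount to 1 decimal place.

red lentils: 24.0 g; grated parmesan: 1.1 oz; dried chickpeas: 0.4 cup

The original recipe has 880/3 g of mayonnaise, so the scaling factor is 176 ÷ 880/3 = 3/5 = 0.6.
red lentils: (3 tbsp + 1 tsp = 10/3 tbsp) × 3/5 ÷ 16 tbsp/cup × 192 g/cup = 24.0 g
grated parmesan: 0.5 cup × 3/5 × 100 g/cup ÷ 28.35 g/oz ≈ 1.1 oz
dried chickpeas: 5 oz × 3/5 × 28.35 g/oz ÷ 200 g/cup ≈ 0.4 cup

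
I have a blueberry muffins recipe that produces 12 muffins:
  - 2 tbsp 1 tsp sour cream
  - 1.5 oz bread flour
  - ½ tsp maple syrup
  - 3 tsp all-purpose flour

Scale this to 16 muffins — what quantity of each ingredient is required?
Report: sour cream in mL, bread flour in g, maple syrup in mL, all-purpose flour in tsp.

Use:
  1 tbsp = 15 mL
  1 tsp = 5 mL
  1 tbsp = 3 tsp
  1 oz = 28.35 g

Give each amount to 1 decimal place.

sour cream: 46.7 mL; bread flour: 56.7 g; maple syrup: 3.3 mL; all-purpose flour: 4.0 tsp

Scaling factor: 16/12 = 4/3.
sour cream: (2 tbsp + 1 tsp = 7/3 tbsp) × 4/3 × 15 mL/tbsp ≈ 46.7 mL
bread flour: 1.5 oz × 4/3 × 28.35 g/oz = 56.7 g
maple syrup: 0.5 tsp × 4/3 × 5 mL/tsp ≈ 3.3 mL
all-purpose flour: 3 tsp × 4/3 = 4.0 tsp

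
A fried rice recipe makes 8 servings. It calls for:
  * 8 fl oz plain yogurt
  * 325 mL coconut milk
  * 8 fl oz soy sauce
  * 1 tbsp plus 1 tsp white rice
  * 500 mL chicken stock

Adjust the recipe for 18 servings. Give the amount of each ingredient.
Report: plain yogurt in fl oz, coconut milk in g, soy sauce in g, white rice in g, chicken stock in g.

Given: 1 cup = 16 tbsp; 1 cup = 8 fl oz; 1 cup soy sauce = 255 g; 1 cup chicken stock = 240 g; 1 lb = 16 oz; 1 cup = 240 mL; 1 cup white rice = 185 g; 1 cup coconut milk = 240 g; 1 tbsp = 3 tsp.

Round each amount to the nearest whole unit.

plain yogurt: 18 fl oz; coconut milk: 731 g; soy sauce: 574 g; white rice: 35 g; chicken stock: 1125 g

Scaling factor: 18/8 = 9/4 = 2.25.
plain yogurt: 8 fl oz × 9/4 = 18 fl oz
coconut milk: 325 mL × 9/4 ÷ 240 mL/cup × 240 g/cup ≈ 731 g
soy sauce: 8 fl oz × 9/4 ÷ 8 fl oz/cup × 255 g/cup ≈ 574 g
white rice: (1 tbsp + 1 tsp = 4/3 tbsp) × 9/4 ÷ 16 tbsp/cup × 185 g/cup ≈ 35 g
chicken stock: 500 mL × 9/4 ÷ 240 mL/cup × 240 g/cup = 1125 g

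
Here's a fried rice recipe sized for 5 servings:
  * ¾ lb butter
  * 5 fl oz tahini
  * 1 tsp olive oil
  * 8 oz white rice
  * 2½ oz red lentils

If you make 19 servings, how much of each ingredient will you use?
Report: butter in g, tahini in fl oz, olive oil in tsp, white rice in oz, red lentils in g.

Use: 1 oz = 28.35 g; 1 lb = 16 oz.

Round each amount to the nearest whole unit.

Scaling factor: 19/5 = 3.8.
butter: 0.75 lb × 19/5 × 16 oz/lb × 28.35 g/oz ≈ 1293 g
tahini: 5 fl oz × 19/5 = 19 fl oz
olive oil: 1 tsp × 19/5 ≈ 4 tsp
white rice: 8 oz × 19/5 ≈ 30 oz
red lentils: 2.5 oz × 19/5 × 28.35 g/oz ≈ 269 g

butter: 1293 g; tahini: 19 fl oz; olive oil: 4 tsp; white rice: 30 oz; red lentils: 269 g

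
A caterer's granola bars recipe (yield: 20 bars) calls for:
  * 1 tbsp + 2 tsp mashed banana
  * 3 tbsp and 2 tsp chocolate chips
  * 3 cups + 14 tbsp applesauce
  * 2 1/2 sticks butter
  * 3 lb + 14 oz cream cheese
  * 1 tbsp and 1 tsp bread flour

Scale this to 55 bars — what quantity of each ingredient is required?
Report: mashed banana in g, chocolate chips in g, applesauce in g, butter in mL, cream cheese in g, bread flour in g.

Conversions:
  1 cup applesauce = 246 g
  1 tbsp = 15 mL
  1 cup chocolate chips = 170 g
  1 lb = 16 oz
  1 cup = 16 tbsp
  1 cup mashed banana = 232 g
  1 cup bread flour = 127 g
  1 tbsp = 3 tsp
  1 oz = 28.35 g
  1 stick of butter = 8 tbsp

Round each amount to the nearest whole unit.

mashed banana: 66 g; chocolate chips: 107 g; applesauce: 2621 g; butter: 825 mL; cream cheese: 4834 g; bread flour: 29 g

Scaling factor: 55/20 = 11/4 = 2.75.
mashed banana: (1 tbsp + 2 tsp = 5/3 tbsp) × 11/4 ÷ 16 tbsp/cup × 232 g/cup ≈ 66 g
chocolate chips: (3 tbsp + 2 tsp = 11/3 tbsp) × 11/4 ÷ 16 tbsp/cup × 170 g/cup ≈ 107 g
applesauce: (3 cup + 14 tbsp = 3.875 cup) × 11/4 × 246 g/cup ≈ 2621 g
butter: 2.5 stick × 11/4 × 8 tbsp/stick × 15 mL/tbsp = 825 mL
cream cheese: (3 lb + 14 oz = 3.875 lb) × 11/4 × 16 oz/lb × 28.35 g/oz ≈ 4834 g
bread flour: (1 tbsp + 1 tsp = 4/3 tbsp) × 11/4 ÷ 16 tbsp/cup × 127 g/cup ≈ 29 g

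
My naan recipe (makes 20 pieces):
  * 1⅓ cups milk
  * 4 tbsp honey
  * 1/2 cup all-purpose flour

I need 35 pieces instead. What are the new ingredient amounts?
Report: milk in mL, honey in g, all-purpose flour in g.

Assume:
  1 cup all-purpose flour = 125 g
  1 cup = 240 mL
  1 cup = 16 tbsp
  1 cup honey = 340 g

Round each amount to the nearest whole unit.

Scaling factor: 35/20 = 7/4 = 1.75.
milk: 4/3 cup × 7/4 × 240 mL/cup = 560 mL
honey: 4 tbsp × 7/4 ÷ 16 tbsp/cup × 340 g/cup ≈ 149 g
all-purpose flour: 0.5 cup × 7/4 × 125 g/cup ≈ 109 g

milk: 560 mL; honey: 149 g; all-purpose flour: 109 g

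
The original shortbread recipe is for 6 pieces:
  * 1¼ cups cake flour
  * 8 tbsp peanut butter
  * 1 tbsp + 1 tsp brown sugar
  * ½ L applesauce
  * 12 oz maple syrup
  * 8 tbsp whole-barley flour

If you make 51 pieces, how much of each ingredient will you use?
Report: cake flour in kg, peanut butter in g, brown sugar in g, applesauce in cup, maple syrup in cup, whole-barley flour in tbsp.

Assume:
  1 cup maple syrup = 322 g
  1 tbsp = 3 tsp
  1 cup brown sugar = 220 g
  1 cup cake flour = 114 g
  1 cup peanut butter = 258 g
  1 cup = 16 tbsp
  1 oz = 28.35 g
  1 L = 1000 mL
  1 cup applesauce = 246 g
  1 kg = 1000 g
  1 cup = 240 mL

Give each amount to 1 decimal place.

Scaling factor: 51/6 = 17/2 = 8.5.
cake flour: 1.25 cup × 17/2 × 114 g/cup ÷ 1000 g/kg ≈ 1.2 kg
peanut butter: 8 tbsp × 17/2 ÷ 16 tbsp/cup × 258 g/cup = 1096.5 g
brown sugar: (1 tbsp + 1 tsp = 4/3 tbsp) × 17/2 ÷ 16 tbsp/cup × 220 g/cup ≈ 155.8 g
applesauce: 0.5 L × 17/2 × 1000 mL/L ÷ 240 mL/cup ≈ 17.7 cup
maple syrup: 12 oz × 17/2 × 28.35 g/oz ÷ 322 g/cup ≈ 9.0 cup
whole-barley flour: 8 tbsp × 17/2 = 68.0 tbsp

cake flour: 1.2 kg; peanut butter: 1096.5 g; brown sugar: 155.8 g; applesauce: 17.7 cup; maple syrup: 9.0 cup; whole-barley flour: 68.0 tbsp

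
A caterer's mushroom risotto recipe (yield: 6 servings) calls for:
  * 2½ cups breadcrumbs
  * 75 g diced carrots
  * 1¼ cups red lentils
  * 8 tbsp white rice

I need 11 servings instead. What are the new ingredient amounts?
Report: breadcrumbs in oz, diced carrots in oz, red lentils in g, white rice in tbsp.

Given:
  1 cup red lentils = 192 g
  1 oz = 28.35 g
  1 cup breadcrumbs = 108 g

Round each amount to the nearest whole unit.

Scaling factor: 11/6.
breadcrumbs: 2.5 cup × 11/6 × 108 g/cup ÷ 28.35 g/oz ≈ 17 oz
diced carrots: 75 g × 11/6 ÷ 28.35 g/oz ≈ 5 oz
red lentils: 1.25 cup × 11/6 × 192 g/cup = 440 g
white rice: 8 tbsp × 11/6 ≈ 15 tbsp

breadcrumbs: 17 oz; diced carrots: 5 oz; red lentils: 440 g; white rice: 15 tbsp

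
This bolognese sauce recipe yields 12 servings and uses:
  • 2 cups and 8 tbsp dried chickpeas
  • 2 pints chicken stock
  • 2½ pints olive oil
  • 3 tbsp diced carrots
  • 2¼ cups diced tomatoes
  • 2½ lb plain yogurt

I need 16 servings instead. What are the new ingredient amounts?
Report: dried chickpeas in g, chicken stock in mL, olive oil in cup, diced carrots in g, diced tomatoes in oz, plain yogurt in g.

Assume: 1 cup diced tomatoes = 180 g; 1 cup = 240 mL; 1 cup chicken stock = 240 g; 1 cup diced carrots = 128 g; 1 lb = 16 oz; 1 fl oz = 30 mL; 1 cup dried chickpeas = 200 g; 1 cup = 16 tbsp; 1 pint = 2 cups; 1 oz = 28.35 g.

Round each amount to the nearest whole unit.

dried chickpeas: 667 g; chicken stock: 1280 mL; olive oil: 7 cup; diced carrots: 32 g; diced tomatoes: 19 oz; plain yogurt: 1512 g

Scaling factor: 16/12 = 4/3.
dried chickpeas: (2 cup + 8 tbsp = 2.5 cup) × 4/3 × 200 g/cup ≈ 667 g
chicken stock: 2 pint × 4/3 × 2 cup/pint × 240 mL/cup = 1280 mL
olive oil: 2.5 pint × 4/3 × 2 cup/pint ≈ 7 cup
diced carrots: 3 tbsp × 4/3 ÷ 16 tbsp/cup × 128 g/cup = 32 g
diced tomatoes: 2.25 cup × 4/3 × 180 g/cup ÷ 28.35 g/oz ≈ 19 oz
plain yogurt: 2.5 lb × 4/3 × 16 oz/lb × 28.35 g/oz = 1512 g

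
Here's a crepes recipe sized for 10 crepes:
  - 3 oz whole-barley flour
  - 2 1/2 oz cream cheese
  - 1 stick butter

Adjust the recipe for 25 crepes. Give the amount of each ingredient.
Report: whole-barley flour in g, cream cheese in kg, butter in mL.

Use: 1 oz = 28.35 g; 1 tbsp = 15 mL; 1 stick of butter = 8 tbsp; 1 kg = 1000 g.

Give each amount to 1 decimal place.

whole-barley flour: 212.6 g; cream cheese: 0.2 kg; butter: 300.0 mL

Scaling factor: 25/10 = 5/2 = 2.5.
whole-barley flour: 3 oz × 5/2 × 28.35 g/oz ≈ 212.6 g
cream cheese: 2.5 oz × 5/2 × 28.35 g/oz ÷ 1000 g/kg ≈ 0.2 kg
butter: 1 stick × 5/2 × 8 tbsp/stick × 15 mL/tbsp = 300.0 mL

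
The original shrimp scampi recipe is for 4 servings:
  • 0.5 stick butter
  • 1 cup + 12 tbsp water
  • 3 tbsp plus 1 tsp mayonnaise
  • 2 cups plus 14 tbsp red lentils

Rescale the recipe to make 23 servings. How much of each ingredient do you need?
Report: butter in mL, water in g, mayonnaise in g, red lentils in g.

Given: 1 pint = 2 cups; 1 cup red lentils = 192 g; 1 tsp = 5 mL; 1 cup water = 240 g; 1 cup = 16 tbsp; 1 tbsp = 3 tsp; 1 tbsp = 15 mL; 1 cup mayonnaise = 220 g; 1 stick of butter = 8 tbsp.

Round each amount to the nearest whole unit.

Scaling factor: 23/4 = 5.75.
butter: 0.5 stick × 23/4 × 8 tbsp/stick × 15 mL/tbsp = 345 mL
water: (1 cup + 12 tbsp = 1.75 cup) × 23/4 × 240 g/cup = 2415 g
mayonnaise: (3 tbsp + 1 tsp = 10/3 tbsp) × 23/4 ÷ 16 tbsp/cup × 220 g/cup ≈ 264 g
red lentils: (2 cup + 14 tbsp = 2.875 cup) × 23/4 × 192 g/cup = 3174 g

butter: 345 mL; water: 2415 g; mayonnaise: 264 g; red lentils: 3174 g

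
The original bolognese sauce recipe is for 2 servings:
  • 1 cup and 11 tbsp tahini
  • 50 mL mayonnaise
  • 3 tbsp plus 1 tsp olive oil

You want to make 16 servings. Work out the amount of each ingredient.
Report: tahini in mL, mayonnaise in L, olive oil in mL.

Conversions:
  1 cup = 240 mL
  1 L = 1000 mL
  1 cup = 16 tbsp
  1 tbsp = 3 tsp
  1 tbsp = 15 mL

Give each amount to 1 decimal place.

tahini: 3240.0 mL; mayonnaise: 0.4 L; olive oil: 400.0 mL

Scaling factor: 16/2 = 8.
tahini: (1 cup + 11 tbsp = 1.6875 cup) × 8 × 240 mL/cup = 3240.0 mL
mayonnaise: 50 mL × 8 ÷ 1000 mL/L = 0.4 L
olive oil: (3 tbsp + 1 tsp = 10/3 tbsp) × 8 × 15 mL/tbsp = 400.0 mL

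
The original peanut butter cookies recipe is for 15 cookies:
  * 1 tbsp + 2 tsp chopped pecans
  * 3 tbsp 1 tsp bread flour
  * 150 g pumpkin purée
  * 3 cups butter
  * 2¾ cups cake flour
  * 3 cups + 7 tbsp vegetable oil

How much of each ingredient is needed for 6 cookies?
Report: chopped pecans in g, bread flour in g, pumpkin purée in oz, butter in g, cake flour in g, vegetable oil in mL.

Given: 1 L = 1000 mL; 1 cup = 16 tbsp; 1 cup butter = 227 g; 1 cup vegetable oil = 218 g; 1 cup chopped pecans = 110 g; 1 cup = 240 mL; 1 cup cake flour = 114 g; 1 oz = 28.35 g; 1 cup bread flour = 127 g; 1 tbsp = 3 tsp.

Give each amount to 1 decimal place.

chopped pecans: 4.6 g; bread flour: 10.6 g; pumpkin purée: 2.1 oz; butter: 272.4 g; cake flour: 125.4 g; vegetable oil: 330.0 mL

Scaling factor: 6/15 = 2/5 = 0.4.
chopped pecans: (1 tbsp + 2 tsp = 5/3 tbsp) × 2/5 ÷ 16 tbsp/cup × 110 g/cup ≈ 4.6 g
bread flour: (3 tbsp + 1 tsp = 10/3 tbsp) × 2/5 ÷ 16 tbsp/cup × 127 g/cup ≈ 10.6 g
pumpkin purée: 150 g × 2/5 ÷ 28.35 g/oz ≈ 2.1 oz
butter: 3 cup × 2/5 × 227 g/cup = 272.4 g
cake flour: 2.75 cup × 2/5 × 114 g/cup = 125.4 g
vegetable oil: (3 cup + 7 tbsp = 3.4375 cup) × 2/5 × 240 mL/cup = 330.0 mL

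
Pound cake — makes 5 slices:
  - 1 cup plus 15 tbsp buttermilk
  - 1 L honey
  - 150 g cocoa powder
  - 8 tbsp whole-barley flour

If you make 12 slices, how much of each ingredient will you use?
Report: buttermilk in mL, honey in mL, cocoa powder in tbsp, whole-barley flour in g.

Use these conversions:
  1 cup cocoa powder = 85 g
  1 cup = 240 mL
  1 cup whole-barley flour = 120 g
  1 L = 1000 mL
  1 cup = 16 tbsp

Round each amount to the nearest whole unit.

buttermilk: 1116 mL; honey: 2400 mL; cocoa powder: 68 tbsp; whole-barley flour: 144 g

Scaling factor: 12/5 = 2.4.
buttermilk: (1 cup + 15 tbsp = 1.9375 cup) × 12/5 × 240 mL/cup = 1116 mL
honey: 1 L × 12/5 × 1000 mL/L = 2400 mL
cocoa powder: 150 g × 12/5 ÷ 85 g/cup × 16 tbsp/cup ≈ 68 tbsp
whole-barley flour: 8 tbsp × 12/5 ÷ 16 tbsp/cup × 120 g/cup = 144 g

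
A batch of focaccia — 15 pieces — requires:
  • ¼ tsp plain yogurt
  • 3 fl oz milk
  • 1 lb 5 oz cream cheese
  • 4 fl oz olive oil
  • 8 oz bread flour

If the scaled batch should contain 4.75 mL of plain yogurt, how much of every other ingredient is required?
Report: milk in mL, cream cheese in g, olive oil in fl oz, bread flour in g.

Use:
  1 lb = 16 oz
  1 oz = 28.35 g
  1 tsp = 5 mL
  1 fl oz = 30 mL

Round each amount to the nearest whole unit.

The original recipe has 1.25 mL of plain yogurt, so the scaling factor is 4.75 ÷ 1.25 = 19/5 = 3.8.
milk: 3 fl oz × 19/5 × 30 mL/fl oz = 342 mL
cream cheese: (1 lb + 5 oz = 1.3125 lb) × 19/5 × 16 oz/lb × 28.35 g/oz ≈ 2262 g
olive oil: 4 fl oz × 19/5 ≈ 15 fl oz
bread flour: 8 oz × 19/5 × 28.35 g/oz ≈ 862 g

milk: 342 mL; cream cheese: 2262 g; olive oil: 15 fl oz; bread flour: 862 g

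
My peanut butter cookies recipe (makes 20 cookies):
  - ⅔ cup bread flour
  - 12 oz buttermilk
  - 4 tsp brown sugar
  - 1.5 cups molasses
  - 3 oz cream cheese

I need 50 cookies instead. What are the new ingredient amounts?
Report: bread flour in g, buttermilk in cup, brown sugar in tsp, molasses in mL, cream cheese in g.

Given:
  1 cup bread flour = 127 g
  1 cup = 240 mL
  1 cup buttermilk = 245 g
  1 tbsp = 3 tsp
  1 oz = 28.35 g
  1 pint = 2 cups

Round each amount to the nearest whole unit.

Scaling factor: 50/20 = 5/2 = 2.5.
bread flour: 2/3 cup × 5/2 × 127 g/cup ≈ 212 g
buttermilk: 12 oz × 5/2 × 28.35 g/oz ÷ 245 g/cup ≈ 3 cup
brown sugar: 4 tsp × 5/2 = 10 tsp
molasses: 1.5 cup × 5/2 × 240 mL/cup = 900 mL
cream cheese: 3 oz × 5/2 × 28.35 g/oz ≈ 213 g

bread flour: 212 g; buttermilk: 3 cup; brown sugar: 10 tsp; molasses: 900 mL; cream cheese: 213 g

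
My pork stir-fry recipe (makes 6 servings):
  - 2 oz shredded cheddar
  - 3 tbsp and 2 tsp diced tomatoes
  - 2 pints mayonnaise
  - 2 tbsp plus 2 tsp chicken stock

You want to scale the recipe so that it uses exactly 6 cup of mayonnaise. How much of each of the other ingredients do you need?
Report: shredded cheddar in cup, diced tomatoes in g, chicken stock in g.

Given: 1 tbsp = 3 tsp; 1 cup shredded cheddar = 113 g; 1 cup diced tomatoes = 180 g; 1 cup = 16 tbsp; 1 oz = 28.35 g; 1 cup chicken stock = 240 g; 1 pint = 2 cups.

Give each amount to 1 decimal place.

shredded cheddar: 0.8 cup; diced tomatoes: 61.9 g; chicken stock: 60.0 g

The original recipe has 4 cup of mayonnaise, so the scaling factor is 6 ÷ 4 = 3/2 = 1.5.
shredded cheddar: 2 oz × 3/2 × 28.35 g/oz ÷ 113 g/cup ≈ 0.8 cup
diced tomatoes: (3 tbsp + 2 tsp = 11/3 tbsp) × 3/2 ÷ 16 tbsp/cup × 180 g/cup ≈ 61.9 g
chicken stock: (2 tbsp + 2 tsp = 8/3 tbsp) × 3/2 ÷ 16 tbsp/cup × 240 g/cup = 60.0 g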